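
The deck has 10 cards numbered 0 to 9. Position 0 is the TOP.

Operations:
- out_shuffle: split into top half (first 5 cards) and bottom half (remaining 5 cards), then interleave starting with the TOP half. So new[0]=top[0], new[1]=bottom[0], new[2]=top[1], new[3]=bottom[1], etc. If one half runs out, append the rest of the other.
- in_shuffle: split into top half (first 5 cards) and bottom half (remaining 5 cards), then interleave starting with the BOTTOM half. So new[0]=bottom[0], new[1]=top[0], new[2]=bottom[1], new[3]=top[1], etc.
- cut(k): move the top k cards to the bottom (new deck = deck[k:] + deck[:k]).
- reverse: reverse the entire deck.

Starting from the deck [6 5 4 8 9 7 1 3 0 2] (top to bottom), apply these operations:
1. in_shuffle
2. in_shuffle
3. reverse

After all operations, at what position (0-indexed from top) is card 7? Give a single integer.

After op 1 (in_shuffle): [7 6 1 5 3 4 0 8 2 9]
After op 2 (in_shuffle): [4 7 0 6 8 1 2 5 9 3]
After op 3 (reverse): [3 9 5 2 1 8 6 0 7 4]
Card 7 is at position 8.

Answer: 8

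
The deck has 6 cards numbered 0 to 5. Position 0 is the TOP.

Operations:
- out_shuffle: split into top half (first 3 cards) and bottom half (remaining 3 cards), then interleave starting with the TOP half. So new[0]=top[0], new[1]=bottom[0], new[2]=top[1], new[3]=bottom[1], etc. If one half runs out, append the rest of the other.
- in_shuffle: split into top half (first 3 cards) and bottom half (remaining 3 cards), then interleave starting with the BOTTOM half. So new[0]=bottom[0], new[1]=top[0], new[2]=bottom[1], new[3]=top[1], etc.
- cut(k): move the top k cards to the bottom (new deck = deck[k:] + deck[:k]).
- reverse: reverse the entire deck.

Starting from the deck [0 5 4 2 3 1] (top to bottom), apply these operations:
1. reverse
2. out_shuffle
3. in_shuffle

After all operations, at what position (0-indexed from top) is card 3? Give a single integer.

After op 1 (reverse): [1 3 2 4 5 0]
After op 2 (out_shuffle): [1 4 3 5 2 0]
After op 3 (in_shuffle): [5 1 2 4 0 3]
Card 3 is at position 5.

Answer: 5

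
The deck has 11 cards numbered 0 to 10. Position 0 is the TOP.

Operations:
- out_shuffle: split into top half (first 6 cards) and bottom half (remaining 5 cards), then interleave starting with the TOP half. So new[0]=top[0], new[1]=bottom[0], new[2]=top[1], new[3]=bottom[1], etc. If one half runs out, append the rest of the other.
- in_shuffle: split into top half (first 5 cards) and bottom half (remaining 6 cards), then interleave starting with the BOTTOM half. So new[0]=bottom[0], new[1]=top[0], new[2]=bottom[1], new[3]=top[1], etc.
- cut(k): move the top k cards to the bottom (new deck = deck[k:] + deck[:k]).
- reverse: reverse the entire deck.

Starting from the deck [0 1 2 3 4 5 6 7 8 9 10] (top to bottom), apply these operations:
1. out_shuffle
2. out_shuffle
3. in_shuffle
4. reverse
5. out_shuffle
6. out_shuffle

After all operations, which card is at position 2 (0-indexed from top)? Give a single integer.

Answer: 10

Derivation:
After op 1 (out_shuffle): [0 6 1 7 2 8 3 9 4 10 5]
After op 2 (out_shuffle): [0 3 6 9 1 4 7 10 2 5 8]
After op 3 (in_shuffle): [4 0 7 3 10 6 2 9 5 1 8]
After op 4 (reverse): [8 1 5 9 2 6 10 3 7 0 4]
After op 5 (out_shuffle): [8 10 1 3 5 7 9 0 2 4 6]
After op 6 (out_shuffle): [8 9 10 0 1 2 3 4 5 6 7]
Position 2: card 10.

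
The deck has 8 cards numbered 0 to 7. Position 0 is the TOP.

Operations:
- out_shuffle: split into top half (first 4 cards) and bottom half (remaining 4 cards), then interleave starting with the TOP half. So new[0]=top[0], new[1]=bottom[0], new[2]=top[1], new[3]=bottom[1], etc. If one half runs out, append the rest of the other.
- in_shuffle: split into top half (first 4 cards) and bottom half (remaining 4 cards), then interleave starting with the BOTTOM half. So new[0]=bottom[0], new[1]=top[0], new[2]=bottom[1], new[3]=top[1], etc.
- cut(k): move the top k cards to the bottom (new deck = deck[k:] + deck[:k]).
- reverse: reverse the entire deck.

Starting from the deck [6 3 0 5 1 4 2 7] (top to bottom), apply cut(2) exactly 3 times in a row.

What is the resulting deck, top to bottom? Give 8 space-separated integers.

After op 1 (cut(2)): [0 5 1 4 2 7 6 3]
After op 2 (cut(2)): [1 4 2 7 6 3 0 5]
After op 3 (cut(2)): [2 7 6 3 0 5 1 4]

Answer: 2 7 6 3 0 5 1 4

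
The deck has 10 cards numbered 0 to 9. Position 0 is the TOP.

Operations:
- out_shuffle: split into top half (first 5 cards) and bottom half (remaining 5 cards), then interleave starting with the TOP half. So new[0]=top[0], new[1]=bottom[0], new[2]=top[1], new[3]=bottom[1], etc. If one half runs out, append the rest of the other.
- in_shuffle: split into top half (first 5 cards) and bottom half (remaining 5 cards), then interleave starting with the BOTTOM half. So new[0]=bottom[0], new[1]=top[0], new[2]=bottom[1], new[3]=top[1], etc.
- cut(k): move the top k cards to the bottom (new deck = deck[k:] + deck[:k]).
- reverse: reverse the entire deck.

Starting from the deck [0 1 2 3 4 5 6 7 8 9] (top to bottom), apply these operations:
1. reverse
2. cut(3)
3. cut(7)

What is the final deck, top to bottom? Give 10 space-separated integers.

After op 1 (reverse): [9 8 7 6 5 4 3 2 1 0]
After op 2 (cut(3)): [6 5 4 3 2 1 0 9 8 7]
After op 3 (cut(7)): [9 8 7 6 5 4 3 2 1 0]

Answer: 9 8 7 6 5 4 3 2 1 0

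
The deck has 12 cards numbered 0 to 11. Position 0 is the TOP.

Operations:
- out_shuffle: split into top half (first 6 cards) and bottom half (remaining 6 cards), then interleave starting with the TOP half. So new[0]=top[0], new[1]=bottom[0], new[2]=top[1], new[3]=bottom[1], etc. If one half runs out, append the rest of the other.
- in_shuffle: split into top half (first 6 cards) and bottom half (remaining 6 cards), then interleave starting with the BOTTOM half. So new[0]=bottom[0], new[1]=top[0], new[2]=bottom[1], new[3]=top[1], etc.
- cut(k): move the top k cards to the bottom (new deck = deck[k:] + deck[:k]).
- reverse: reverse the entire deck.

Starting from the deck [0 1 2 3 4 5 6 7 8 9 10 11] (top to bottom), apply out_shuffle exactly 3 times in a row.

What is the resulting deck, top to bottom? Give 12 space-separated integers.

After op 1 (out_shuffle): [0 6 1 7 2 8 3 9 4 10 5 11]
After op 2 (out_shuffle): [0 3 6 9 1 4 7 10 2 5 8 11]
After op 3 (out_shuffle): [0 7 3 10 6 2 9 5 1 8 4 11]

Answer: 0 7 3 10 6 2 9 5 1 8 4 11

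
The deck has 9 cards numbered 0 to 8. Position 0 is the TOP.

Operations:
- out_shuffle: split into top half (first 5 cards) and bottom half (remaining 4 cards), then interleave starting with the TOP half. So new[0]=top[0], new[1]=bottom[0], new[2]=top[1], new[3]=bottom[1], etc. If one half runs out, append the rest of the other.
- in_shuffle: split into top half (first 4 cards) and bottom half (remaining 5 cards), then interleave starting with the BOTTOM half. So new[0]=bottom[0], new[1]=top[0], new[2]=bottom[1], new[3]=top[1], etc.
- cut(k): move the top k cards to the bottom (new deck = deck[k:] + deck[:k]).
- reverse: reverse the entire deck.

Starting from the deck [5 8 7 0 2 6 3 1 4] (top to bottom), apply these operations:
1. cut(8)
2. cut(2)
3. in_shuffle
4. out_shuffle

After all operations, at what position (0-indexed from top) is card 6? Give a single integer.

After op 1 (cut(8)): [4 5 8 7 0 2 6 3 1]
After op 2 (cut(2)): [8 7 0 2 6 3 1 4 5]
After op 3 (in_shuffle): [6 8 3 7 1 0 4 2 5]
After op 4 (out_shuffle): [6 0 8 4 3 2 7 5 1]
Card 6 is at position 0.

Answer: 0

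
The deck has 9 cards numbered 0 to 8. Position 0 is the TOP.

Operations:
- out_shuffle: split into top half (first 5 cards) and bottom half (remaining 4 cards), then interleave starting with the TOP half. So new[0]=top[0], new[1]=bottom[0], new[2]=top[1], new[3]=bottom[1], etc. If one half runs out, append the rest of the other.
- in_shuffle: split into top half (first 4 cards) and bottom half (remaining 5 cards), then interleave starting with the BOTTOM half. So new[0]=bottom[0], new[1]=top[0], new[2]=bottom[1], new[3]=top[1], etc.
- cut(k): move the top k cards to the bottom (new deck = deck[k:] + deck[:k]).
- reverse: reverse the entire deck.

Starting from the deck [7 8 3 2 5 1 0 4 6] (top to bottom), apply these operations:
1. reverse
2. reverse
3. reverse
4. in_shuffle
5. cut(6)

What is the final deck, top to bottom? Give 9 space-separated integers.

Answer: 8 1 7 5 6 2 4 3 0

Derivation:
After op 1 (reverse): [6 4 0 1 5 2 3 8 7]
After op 2 (reverse): [7 8 3 2 5 1 0 4 6]
After op 3 (reverse): [6 4 0 1 5 2 3 8 7]
After op 4 (in_shuffle): [5 6 2 4 3 0 8 1 7]
After op 5 (cut(6)): [8 1 7 5 6 2 4 3 0]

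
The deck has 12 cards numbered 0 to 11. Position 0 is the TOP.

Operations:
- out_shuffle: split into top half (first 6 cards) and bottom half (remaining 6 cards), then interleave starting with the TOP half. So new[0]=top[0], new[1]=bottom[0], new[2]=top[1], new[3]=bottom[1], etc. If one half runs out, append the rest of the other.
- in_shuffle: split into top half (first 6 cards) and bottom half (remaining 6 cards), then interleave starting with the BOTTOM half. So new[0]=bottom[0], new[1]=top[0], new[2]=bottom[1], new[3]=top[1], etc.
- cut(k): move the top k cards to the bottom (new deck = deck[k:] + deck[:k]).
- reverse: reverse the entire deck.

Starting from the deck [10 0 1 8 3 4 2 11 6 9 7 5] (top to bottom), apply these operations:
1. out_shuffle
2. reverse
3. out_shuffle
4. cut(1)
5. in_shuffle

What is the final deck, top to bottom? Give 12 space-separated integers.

Answer: 0 6 9 4 2 1 8 7 10 11 5 3

Derivation:
After op 1 (out_shuffle): [10 2 0 11 1 6 8 9 3 7 4 5]
After op 2 (reverse): [5 4 7 3 9 8 6 1 11 0 2 10]
After op 3 (out_shuffle): [5 6 4 1 7 11 3 0 9 2 8 10]
After op 4 (cut(1)): [6 4 1 7 11 3 0 9 2 8 10 5]
After op 5 (in_shuffle): [0 6 9 4 2 1 8 7 10 11 5 3]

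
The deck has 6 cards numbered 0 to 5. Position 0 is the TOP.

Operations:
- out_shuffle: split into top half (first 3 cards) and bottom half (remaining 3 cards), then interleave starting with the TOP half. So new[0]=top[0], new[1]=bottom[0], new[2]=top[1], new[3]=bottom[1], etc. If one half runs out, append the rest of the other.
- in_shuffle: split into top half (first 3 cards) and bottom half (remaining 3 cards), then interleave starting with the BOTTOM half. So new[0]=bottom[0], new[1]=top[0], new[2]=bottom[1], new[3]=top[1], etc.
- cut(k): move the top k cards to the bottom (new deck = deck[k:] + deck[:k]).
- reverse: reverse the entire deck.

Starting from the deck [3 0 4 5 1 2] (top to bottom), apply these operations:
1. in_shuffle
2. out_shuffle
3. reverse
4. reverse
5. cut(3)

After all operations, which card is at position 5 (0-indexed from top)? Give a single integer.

Answer: 3

Derivation:
After op 1 (in_shuffle): [5 3 1 0 2 4]
After op 2 (out_shuffle): [5 0 3 2 1 4]
After op 3 (reverse): [4 1 2 3 0 5]
After op 4 (reverse): [5 0 3 2 1 4]
After op 5 (cut(3)): [2 1 4 5 0 3]
Position 5: card 3.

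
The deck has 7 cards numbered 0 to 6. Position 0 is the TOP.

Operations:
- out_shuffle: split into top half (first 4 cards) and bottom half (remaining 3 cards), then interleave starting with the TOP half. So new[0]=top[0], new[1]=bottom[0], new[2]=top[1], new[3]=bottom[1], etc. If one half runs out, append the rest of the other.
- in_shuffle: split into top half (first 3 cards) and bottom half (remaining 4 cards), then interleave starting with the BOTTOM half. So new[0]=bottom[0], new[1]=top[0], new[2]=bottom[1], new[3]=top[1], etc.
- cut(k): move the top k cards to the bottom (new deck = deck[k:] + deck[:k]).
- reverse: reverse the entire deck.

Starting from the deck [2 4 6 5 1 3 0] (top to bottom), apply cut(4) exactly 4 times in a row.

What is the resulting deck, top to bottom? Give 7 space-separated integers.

Answer: 6 5 1 3 0 2 4

Derivation:
After op 1 (cut(4)): [1 3 0 2 4 6 5]
After op 2 (cut(4)): [4 6 5 1 3 0 2]
After op 3 (cut(4)): [3 0 2 4 6 5 1]
After op 4 (cut(4)): [6 5 1 3 0 2 4]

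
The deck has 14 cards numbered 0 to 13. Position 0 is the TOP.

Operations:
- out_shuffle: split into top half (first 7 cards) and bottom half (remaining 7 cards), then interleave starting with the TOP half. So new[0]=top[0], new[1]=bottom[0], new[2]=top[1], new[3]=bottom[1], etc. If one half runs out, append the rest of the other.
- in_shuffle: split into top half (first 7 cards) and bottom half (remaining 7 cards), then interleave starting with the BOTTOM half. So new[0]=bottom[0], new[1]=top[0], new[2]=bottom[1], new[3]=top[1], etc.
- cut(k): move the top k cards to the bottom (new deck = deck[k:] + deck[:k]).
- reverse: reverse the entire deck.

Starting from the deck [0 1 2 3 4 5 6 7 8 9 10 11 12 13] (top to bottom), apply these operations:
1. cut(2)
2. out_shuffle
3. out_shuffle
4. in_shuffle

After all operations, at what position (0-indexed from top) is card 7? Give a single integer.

Answer: 0

Derivation:
After op 1 (cut(2)): [2 3 4 5 6 7 8 9 10 11 12 13 0 1]
After op 2 (out_shuffle): [2 9 3 10 4 11 5 12 6 13 7 0 8 1]
After op 3 (out_shuffle): [2 12 9 6 3 13 10 7 4 0 11 8 5 1]
After op 4 (in_shuffle): [7 2 4 12 0 9 11 6 8 3 5 13 1 10]
Card 7 is at position 0.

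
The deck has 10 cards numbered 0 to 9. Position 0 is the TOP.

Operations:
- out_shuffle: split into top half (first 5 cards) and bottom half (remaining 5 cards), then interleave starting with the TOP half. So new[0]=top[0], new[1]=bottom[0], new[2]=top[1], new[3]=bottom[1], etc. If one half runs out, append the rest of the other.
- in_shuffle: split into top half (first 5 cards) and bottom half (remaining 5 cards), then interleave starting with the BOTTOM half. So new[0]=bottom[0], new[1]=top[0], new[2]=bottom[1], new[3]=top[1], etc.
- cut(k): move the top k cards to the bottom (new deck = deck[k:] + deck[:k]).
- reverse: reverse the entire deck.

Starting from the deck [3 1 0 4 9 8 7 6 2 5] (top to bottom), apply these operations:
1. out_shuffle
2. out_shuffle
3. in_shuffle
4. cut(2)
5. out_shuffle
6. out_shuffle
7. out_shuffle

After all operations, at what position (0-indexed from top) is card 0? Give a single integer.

Answer: 5

Derivation:
After op 1 (out_shuffle): [3 8 1 7 0 6 4 2 9 5]
After op 2 (out_shuffle): [3 6 8 4 1 2 7 9 0 5]
After op 3 (in_shuffle): [2 3 7 6 9 8 0 4 5 1]
After op 4 (cut(2)): [7 6 9 8 0 4 5 1 2 3]
After op 5 (out_shuffle): [7 4 6 5 9 1 8 2 0 3]
After op 6 (out_shuffle): [7 1 4 8 6 2 5 0 9 3]
After op 7 (out_shuffle): [7 2 1 5 4 0 8 9 6 3]
Card 0 is at position 5.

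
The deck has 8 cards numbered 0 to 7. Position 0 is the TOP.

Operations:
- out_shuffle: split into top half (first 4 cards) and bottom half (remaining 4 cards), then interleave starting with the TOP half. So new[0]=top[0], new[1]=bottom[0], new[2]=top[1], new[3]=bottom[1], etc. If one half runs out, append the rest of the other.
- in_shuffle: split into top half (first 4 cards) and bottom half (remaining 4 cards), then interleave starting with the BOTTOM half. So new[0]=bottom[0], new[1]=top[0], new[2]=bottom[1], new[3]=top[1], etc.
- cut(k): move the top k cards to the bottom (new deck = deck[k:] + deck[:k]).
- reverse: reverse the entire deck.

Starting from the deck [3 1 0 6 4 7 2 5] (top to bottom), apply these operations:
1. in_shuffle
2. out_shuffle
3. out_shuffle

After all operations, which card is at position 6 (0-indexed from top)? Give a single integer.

After op 1 (in_shuffle): [4 3 7 1 2 0 5 6]
After op 2 (out_shuffle): [4 2 3 0 7 5 1 6]
After op 3 (out_shuffle): [4 7 2 5 3 1 0 6]
Position 6: card 0.

Answer: 0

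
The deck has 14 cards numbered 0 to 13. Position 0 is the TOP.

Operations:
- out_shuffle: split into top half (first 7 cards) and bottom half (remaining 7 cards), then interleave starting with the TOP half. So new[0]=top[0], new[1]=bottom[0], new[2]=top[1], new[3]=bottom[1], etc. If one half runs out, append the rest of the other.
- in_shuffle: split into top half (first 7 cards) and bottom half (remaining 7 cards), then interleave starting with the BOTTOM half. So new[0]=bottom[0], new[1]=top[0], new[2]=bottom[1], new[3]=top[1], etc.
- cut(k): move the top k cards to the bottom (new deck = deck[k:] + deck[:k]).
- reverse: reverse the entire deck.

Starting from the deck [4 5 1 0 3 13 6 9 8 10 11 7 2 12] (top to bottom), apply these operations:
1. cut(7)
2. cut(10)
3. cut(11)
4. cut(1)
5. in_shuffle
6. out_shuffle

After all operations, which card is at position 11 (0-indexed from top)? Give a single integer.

After op 1 (cut(7)): [9 8 10 11 7 2 12 4 5 1 0 3 13 6]
After op 2 (cut(10)): [0 3 13 6 9 8 10 11 7 2 12 4 5 1]
After op 3 (cut(11)): [4 5 1 0 3 13 6 9 8 10 11 7 2 12]
After op 4 (cut(1)): [5 1 0 3 13 6 9 8 10 11 7 2 12 4]
After op 5 (in_shuffle): [8 5 10 1 11 0 7 3 2 13 12 6 4 9]
After op 6 (out_shuffle): [8 3 5 2 10 13 1 12 11 6 0 4 7 9]
Position 11: card 4.

Answer: 4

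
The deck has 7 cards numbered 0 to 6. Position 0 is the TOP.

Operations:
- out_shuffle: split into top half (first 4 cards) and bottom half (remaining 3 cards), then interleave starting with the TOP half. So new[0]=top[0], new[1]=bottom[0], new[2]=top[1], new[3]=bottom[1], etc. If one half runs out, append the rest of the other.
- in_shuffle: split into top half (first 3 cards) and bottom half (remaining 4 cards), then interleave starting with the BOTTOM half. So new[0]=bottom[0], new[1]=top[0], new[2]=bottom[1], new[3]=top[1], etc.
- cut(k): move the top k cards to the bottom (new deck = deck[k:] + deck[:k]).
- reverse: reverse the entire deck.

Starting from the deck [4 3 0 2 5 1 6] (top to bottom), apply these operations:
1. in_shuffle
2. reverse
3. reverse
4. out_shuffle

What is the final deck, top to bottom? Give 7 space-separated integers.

After op 1 (in_shuffle): [2 4 5 3 1 0 6]
After op 2 (reverse): [6 0 1 3 5 4 2]
After op 3 (reverse): [2 4 5 3 1 0 6]
After op 4 (out_shuffle): [2 1 4 0 5 6 3]

Answer: 2 1 4 0 5 6 3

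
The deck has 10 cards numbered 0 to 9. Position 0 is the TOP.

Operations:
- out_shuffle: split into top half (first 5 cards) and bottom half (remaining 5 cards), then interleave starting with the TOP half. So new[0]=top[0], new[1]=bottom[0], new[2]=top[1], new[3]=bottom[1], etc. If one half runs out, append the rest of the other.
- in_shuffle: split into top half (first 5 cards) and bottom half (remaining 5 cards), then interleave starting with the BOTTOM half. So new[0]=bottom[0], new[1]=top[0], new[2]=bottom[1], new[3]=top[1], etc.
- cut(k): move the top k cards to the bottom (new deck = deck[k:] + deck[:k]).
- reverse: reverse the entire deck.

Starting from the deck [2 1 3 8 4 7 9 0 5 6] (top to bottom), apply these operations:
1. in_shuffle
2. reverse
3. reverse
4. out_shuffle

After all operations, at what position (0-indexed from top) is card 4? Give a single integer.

Answer: 9

Derivation:
After op 1 (in_shuffle): [7 2 9 1 0 3 5 8 6 4]
After op 2 (reverse): [4 6 8 5 3 0 1 9 2 7]
After op 3 (reverse): [7 2 9 1 0 3 5 8 6 4]
After op 4 (out_shuffle): [7 3 2 5 9 8 1 6 0 4]
Card 4 is at position 9.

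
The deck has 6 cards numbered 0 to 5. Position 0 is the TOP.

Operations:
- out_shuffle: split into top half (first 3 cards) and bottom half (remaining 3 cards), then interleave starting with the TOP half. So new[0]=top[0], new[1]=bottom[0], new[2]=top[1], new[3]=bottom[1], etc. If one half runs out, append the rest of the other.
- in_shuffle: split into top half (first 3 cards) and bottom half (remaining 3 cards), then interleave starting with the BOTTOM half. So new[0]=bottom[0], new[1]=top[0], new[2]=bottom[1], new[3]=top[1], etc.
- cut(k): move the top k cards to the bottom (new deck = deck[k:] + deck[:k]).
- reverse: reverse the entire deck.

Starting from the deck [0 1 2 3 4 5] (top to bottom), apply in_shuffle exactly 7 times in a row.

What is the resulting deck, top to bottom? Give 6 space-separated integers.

Answer: 3 0 4 1 5 2

Derivation:
After op 1 (in_shuffle): [3 0 4 1 5 2]
After op 2 (in_shuffle): [1 3 5 0 2 4]
After op 3 (in_shuffle): [0 1 2 3 4 5]
After op 4 (in_shuffle): [3 0 4 1 5 2]
After op 5 (in_shuffle): [1 3 5 0 2 4]
After op 6 (in_shuffle): [0 1 2 3 4 5]
After op 7 (in_shuffle): [3 0 4 1 5 2]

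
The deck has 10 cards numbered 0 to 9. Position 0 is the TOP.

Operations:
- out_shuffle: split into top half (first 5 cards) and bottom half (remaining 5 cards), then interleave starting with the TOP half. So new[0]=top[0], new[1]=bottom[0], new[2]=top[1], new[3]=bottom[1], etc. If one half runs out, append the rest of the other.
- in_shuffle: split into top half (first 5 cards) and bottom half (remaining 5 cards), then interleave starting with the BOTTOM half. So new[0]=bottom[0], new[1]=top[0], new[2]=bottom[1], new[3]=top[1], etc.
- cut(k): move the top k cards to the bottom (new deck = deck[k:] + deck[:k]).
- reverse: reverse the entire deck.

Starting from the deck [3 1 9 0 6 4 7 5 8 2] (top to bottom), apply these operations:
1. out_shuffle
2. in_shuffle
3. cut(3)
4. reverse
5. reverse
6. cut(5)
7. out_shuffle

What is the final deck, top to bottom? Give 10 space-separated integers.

Answer: 2 4 9 8 5 1 3 6 0 7

Derivation:
After op 1 (out_shuffle): [3 4 1 7 9 5 0 8 6 2]
After op 2 (in_shuffle): [5 3 0 4 8 1 6 7 2 9]
After op 3 (cut(3)): [4 8 1 6 7 2 9 5 3 0]
After op 4 (reverse): [0 3 5 9 2 7 6 1 8 4]
After op 5 (reverse): [4 8 1 6 7 2 9 5 3 0]
After op 6 (cut(5)): [2 9 5 3 0 4 8 1 6 7]
After op 7 (out_shuffle): [2 4 9 8 5 1 3 6 0 7]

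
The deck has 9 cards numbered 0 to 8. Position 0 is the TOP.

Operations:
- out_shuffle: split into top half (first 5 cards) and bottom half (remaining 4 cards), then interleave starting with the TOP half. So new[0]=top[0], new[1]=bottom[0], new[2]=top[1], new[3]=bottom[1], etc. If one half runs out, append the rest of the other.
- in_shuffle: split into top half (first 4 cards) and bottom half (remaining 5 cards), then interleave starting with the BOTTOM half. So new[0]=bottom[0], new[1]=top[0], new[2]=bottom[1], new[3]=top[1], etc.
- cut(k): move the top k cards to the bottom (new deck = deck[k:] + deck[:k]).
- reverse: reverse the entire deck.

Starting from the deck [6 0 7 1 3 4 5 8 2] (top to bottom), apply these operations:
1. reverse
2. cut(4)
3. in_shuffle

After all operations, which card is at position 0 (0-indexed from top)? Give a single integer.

Answer: 6

Derivation:
After op 1 (reverse): [2 8 5 4 3 1 7 0 6]
After op 2 (cut(4)): [3 1 7 0 6 2 8 5 4]
After op 3 (in_shuffle): [6 3 2 1 8 7 5 0 4]
Position 0: card 6.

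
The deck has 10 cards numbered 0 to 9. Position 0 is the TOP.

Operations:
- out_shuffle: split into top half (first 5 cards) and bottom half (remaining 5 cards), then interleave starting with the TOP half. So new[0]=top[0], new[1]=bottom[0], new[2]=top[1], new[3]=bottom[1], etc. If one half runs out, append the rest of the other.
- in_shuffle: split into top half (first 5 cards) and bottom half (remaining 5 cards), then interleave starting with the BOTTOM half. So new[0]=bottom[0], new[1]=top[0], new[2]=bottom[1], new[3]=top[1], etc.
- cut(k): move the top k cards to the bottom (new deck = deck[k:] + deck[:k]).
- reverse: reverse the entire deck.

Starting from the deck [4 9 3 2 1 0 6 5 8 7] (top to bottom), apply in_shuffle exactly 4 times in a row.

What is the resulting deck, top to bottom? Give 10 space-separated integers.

After op 1 (in_shuffle): [0 4 6 9 5 3 8 2 7 1]
After op 2 (in_shuffle): [3 0 8 4 2 6 7 9 1 5]
After op 3 (in_shuffle): [6 3 7 0 9 8 1 4 5 2]
After op 4 (in_shuffle): [8 6 1 3 4 7 5 0 2 9]

Answer: 8 6 1 3 4 7 5 0 2 9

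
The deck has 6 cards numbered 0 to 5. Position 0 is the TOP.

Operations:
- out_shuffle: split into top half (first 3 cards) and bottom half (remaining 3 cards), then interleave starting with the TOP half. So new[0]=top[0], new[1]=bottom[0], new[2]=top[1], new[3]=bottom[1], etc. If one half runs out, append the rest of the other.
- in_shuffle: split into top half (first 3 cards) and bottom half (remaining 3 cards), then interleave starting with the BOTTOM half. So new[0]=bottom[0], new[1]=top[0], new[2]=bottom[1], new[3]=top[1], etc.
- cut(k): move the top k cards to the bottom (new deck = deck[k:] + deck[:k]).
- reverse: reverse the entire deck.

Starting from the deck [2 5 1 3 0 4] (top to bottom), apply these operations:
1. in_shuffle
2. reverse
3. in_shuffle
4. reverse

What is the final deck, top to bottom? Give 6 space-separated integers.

Answer: 5 3 4 2 1 0

Derivation:
After op 1 (in_shuffle): [3 2 0 5 4 1]
After op 2 (reverse): [1 4 5 0 2 3]
After op 3 (in_shuffle): [0 1 2 4 3 5]
After op 4 (reverse): [5 3 4 2 1 0]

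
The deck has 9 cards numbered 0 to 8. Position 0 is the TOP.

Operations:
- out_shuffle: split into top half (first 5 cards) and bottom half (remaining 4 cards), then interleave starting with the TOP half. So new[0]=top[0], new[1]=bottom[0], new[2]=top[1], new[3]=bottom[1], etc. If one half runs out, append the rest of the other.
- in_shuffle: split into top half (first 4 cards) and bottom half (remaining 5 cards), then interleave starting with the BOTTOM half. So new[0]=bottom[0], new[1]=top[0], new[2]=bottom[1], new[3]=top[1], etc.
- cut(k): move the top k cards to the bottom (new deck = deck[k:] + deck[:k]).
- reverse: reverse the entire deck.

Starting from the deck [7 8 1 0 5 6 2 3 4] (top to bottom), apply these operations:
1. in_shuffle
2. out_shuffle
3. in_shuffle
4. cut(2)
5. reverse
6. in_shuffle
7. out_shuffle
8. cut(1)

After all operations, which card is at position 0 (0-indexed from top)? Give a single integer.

After op 1 (in_shuffle): [5 7 6 8 2 1 3 0 4]
After op 2 (out_shuffle): [5 1 7 3 6 0 8 4 2]
After op 3 (in_shuffle): [6 5 0 1 8 7 4 3 2]
After op 4 (cut(2)): [0 1 8 7 4 3 2 6 5]
After op 5 (reverse): [5 6 2 3 4 7 8 1 0]
After op 6 (in_shuffle): [4 5 7 6 8 2 1 3 0]
After op 7 (out_shuffle): [4 2 5 1 7 3 6 0 8]
After op 8 (cut(1)): [2 5 1 7 3 6 0 8 4]
Position 0: card 2.

Answer: 2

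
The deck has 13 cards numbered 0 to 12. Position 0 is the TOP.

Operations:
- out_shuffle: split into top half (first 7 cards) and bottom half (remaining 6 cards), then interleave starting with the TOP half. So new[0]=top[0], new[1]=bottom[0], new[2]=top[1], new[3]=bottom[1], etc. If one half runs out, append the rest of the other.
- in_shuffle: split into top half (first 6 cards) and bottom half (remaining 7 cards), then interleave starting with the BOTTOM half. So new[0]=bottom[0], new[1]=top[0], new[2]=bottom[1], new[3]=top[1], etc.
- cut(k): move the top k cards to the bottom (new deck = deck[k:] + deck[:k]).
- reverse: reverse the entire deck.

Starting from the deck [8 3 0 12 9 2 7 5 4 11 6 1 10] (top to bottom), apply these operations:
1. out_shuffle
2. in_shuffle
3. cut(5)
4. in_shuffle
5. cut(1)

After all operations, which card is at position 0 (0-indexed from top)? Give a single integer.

After op 1 (out_shuffle): [8 5 3 4 0 11 12 6 9 1 2 10 7]
After op 2 (in_shuffle): [12 8 6 5 9 3 1 4 2 0 10 11 7]
After op 3 (cut(5)): [3 1 4 2 0 10 11 7 12 8 6 5 9]
After op 4 (in_shuffle): [11 3 7 1 12 4 8 2 6 0 5 10 9]
After op 5 (cut(1)): [3 7 1 12 4 8 2 6 0 5 10 9 11]
Position 0: card 3.

Answer: 3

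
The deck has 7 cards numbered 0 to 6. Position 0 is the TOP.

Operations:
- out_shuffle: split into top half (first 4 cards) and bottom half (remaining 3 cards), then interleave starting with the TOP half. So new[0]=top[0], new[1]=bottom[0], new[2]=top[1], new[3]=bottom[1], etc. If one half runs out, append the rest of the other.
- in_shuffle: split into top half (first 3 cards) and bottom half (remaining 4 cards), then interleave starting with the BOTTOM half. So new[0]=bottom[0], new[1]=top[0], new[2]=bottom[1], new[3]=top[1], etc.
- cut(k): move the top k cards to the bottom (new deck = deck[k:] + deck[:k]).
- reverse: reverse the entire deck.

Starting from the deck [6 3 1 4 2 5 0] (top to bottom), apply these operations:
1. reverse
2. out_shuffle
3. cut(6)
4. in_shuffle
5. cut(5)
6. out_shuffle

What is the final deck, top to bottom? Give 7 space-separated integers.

After op 1 (reverse): [0 5 2 4 1 3 6]
After op 2 (out_shuffle): [0 1 5 3 2 6 4]
After op 3 (cut(6)): [4 0 1 5 3 2 6]
After op 4 (in_shuffle): [5 4 3 0 2 1 6]
After op 5 (cut(5)): [1 6 5 4 3 0 2]
After op 6 (out_shuffle): [1 3 6 0 5 2 4]

Answer: 1 3 6 0 5 2 4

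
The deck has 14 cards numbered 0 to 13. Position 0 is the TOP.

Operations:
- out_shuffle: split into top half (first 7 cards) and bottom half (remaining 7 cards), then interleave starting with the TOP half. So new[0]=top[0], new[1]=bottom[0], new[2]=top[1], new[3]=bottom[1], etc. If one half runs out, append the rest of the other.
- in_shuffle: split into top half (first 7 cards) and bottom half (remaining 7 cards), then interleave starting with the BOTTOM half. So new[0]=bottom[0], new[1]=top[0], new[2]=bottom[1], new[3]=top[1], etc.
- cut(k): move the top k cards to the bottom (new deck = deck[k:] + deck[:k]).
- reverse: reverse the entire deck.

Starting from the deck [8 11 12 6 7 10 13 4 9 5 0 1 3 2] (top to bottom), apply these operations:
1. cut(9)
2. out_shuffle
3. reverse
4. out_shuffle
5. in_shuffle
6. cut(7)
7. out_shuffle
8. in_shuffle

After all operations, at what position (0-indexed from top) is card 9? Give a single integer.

Answer: 7

Derivation:
After op 1 (cut(9)): [5 0 1 3 2 8 11 12 6 7 10 13 4 9]
After op 2 (out_shuffle): [5 12 0 6 1 7 3 10 2 13 8 4 11 9]
After op 3 (reverse): [9 11 4 8 13 2 10 3 7 1 6 0 12 5]
After op 4 (out_shuffle): [9 3 11 7 4 1 8 6 13 0 2 12 10 5]
After op 5 (in_shuffle): [6 9 13 3 0 11 2 7 12 4 10 1 5 8]
After op 6 (cut(7)): [7 12 4 10 1 5 8 6 9 13 3 0 11 2]
After op 7 (out_shuffle): [7 6 12 9 4 13 10 3 1 0 5 11 8 2]
After op 8 (in_shuffle): [3 7 1 6 0 12 5 9 11 4 8 13 2 10]
Card 9 is at position 7.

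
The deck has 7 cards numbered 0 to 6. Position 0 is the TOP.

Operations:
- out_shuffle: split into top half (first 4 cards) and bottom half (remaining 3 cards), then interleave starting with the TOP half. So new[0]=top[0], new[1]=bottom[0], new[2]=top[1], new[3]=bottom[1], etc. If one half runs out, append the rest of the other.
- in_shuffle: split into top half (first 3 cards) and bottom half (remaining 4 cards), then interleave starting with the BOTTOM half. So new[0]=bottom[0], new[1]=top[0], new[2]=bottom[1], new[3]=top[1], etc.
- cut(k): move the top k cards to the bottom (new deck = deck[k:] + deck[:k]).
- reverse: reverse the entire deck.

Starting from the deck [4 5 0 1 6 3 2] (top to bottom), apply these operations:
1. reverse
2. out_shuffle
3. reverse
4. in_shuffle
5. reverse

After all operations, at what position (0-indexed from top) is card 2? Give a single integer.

After op 1 (reverse): [2 3 6 1 0 5 4]
After op 2 (out_shuffle): [2 0 3 5 6 4 1]
After op 3 (reverse): [1 4 6 5 3 0 2]
After op 4 (in_shuffle): [5 1 3 4 0 6 2]
After op 5 (reverse): [2 6 0 4 3 1 5]
Card 2 is at position 0.

Answer: 0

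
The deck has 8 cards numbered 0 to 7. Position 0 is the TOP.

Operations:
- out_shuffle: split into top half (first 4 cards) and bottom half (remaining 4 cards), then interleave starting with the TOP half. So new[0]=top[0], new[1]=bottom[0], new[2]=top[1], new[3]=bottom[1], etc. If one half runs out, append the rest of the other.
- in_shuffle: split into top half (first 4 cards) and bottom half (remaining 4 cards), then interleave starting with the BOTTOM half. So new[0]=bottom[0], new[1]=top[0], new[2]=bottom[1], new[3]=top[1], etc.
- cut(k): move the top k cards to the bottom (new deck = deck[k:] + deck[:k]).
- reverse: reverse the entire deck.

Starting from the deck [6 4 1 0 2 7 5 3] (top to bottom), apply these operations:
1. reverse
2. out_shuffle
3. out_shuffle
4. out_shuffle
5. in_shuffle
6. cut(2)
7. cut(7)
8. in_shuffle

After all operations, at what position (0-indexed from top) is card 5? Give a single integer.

Answer: 5

Derivation:
After op 1 (reverse): [3 5 7 2 0 1 4 6]
After op 2 (out_shuffle): [3 0 5 1 7 4 2 6]
After op 3 (out_shuffle): [3 7 0 4 5 2 1 6]
After op 4 (out_shuffle): [3 5 7 2 0 1 4 6]
After op 5 (in_shuffle): [0 3 1 5 4 7 6 2]
After op 6 (cut(2)): [1 5 4 7 6 2 0 3]
After op 7 (cut(7)): [3 1 5 4 7 6 2 0]
After op 8 (in_shuffle): [7 3 6 1 2 5 0 4]
Card 5 is at position 5.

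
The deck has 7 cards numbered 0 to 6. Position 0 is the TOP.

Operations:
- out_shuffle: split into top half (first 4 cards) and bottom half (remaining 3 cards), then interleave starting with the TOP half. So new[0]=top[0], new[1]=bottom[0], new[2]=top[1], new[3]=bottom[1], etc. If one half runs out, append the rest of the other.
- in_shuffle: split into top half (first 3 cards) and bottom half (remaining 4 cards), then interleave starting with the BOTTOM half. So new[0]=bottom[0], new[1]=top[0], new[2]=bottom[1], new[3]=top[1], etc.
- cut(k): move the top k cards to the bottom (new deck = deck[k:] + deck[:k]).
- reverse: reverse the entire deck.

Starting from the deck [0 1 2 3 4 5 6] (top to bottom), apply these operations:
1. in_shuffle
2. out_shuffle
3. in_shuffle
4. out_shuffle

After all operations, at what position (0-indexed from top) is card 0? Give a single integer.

After op 1 (in_shuffle): [3 0 4 1 5 2 6]
After op 2 (out_shuffle): [3 5 0 2 4 6 1]
After op 3 (in_shuffle): [2 3 4 5 6 0 1]
After op 4 (out_shuffle): [2 6 3 0 4 1 5]
Card 0 is at position 3.

Answer: 3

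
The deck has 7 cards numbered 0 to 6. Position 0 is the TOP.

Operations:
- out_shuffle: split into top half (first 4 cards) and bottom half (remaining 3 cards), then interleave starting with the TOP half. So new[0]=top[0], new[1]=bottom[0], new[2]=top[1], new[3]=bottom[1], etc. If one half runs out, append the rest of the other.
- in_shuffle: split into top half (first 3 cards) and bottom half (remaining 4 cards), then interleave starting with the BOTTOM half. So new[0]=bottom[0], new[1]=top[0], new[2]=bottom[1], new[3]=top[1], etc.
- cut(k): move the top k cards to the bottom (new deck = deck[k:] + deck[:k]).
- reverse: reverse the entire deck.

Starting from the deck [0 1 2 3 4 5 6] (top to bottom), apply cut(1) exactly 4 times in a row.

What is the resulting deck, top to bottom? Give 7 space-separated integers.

Answer: 4 5 6 0 1 2 3

Derivation:
After op 1 (cut(1)): [1 2 3 4 5 6 0]
After op 2 (cut(1)): [2 3 4 5 6 0 1]
After op 3 (cut(1)): [3 4 5 6 0 1 2]
After op 4 (cut(1)): [4 5 6 0 1 2 3]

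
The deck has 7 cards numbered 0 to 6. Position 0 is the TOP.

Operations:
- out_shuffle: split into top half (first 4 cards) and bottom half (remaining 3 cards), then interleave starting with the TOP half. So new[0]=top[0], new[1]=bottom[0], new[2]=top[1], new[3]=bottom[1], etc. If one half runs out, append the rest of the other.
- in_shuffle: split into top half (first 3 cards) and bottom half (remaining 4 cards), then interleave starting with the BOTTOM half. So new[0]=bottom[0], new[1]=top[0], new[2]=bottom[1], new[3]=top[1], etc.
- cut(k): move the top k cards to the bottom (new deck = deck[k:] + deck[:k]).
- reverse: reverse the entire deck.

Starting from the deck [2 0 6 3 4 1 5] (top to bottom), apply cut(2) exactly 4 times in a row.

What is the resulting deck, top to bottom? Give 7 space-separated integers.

After op 1 (cut(2)): [6 3 4 1 5 2 0]
After op 2 (cut(2)): [4 1 5 2 0 6 3]
After op 3 (cut(2)): [5 2 0 6 3 4 1]
After op 4 (cut(2)): [0 6 3 4 1 5 2]

Answer: 0 6 3 4 1 5 2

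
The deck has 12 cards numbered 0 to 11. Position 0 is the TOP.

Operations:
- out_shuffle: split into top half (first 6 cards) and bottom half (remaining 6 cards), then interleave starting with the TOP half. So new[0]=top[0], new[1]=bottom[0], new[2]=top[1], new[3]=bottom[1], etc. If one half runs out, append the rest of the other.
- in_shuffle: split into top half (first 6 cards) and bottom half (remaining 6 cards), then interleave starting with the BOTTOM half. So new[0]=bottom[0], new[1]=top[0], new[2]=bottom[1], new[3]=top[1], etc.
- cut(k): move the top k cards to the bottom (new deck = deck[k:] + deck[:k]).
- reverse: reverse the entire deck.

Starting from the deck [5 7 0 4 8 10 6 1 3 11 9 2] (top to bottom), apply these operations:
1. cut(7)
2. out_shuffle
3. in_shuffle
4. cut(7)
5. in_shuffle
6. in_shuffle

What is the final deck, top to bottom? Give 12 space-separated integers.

After op 1 (cut(7)): [1 3 11 9 2 5 7 0 4 8 10 6]
After op 2 (out_shuffle): [1 7 3 0 11 4 9 8 2 10 5 6]
After op 3 (in_shuffle): [9 1 8 7 2 3 10 0 5 11 6 4]
After op 4 (cut(7)): [0 5 11 6 4 9 1 8 7 2 3 10]
After op 5 (in_shuffle): [1 0 8 5 7 11 2 6 3 4 10 9]
After op 6 (in_shuffle): [2 1 6 0 3 8 4 5 10 7 9 11]

Answer: 2 1 6 0 3 8 4 5 10 7 9 11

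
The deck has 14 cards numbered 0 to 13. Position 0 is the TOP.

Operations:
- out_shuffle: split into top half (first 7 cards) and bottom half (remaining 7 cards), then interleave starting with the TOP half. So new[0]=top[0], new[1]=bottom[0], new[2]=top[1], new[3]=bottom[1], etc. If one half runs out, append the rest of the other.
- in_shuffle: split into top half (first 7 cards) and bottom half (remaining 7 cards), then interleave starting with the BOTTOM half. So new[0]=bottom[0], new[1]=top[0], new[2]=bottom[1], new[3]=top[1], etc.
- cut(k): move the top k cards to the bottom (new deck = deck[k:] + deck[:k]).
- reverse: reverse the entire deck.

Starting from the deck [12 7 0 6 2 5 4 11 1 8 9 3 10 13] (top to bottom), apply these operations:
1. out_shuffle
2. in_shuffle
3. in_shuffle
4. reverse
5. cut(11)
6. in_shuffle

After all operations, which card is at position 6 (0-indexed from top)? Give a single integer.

After op 1 (out_shuffle): [12 11 7 1 0 8 6 9 2 3 5 10 4 13]
After op 2 (in_shuffle): [9 12 2 11 3 7 5 1 10 0 4 8 13 6]
After op 3 (in_shuffle): [1 9 10 12 0 2 4 11 8 3 13 7 6 5]
After op 4 (reverse): [5 6 7 13 3 8 11 4 2 0 12 10 9 1]
After op 5 (cut(11)): [10 9 1 5 6 7 13 3 8 11 4 2 0 12]
After op 6 (in_shuffle): [3 10 8 9 11 1 4 5 2 6 0 7 12 13]
Position 6: card 4.

Answer: 4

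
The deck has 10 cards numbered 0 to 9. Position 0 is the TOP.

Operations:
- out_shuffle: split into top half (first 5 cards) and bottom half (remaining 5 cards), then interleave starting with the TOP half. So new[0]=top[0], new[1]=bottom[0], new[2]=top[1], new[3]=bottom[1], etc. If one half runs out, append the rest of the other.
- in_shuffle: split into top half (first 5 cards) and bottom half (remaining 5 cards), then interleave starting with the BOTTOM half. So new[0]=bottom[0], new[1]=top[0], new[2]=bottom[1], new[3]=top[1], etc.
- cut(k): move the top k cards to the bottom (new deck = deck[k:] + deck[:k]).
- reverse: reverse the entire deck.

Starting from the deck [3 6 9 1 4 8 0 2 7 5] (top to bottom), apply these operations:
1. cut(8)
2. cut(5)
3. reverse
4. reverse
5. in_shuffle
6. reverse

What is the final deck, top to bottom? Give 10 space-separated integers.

After op 1 (cut(8)): [7 5 3 6 9 1 4 8 0 2]
After op 2 (cut(5)): [1 4 8 0 2 7 5 3 6 9]
After op 3 (reverse): [9 6 3 5 7 2 0 8 4 1]
After op 4 (reverse): [1 4 8 0 2 7 5 3 6 9]
After op 5 (in_shuffle): [7 1 5 4 3 8 6 0 9 2]
After op 6 (reverse): [2 9 0 6 8 3 4 5 1 7]

Answer: 2 9 0 6 8 3 4 5 1 7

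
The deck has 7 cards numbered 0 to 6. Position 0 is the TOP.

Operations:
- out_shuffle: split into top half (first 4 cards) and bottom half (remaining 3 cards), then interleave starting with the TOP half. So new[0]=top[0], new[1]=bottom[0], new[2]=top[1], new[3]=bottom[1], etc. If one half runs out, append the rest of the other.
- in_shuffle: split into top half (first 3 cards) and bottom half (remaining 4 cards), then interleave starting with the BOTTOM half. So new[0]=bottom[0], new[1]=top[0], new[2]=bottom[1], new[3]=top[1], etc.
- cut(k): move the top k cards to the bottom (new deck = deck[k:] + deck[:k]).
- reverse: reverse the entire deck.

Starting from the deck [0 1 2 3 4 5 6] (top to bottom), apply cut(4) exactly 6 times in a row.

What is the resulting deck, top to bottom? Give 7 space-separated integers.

After op 1 (cut(4)): [4 5 6 0 1 2 3]
After op 2 (cut(4)): [1 2 3 4 5 6 0]
After op 3 (cut(4)): [5 6 0 1 2 3 4]
After op 4 (cut(4)): [2 3 4 5 6 0 1]
After op 5 (cut(4)): [6 0 1 2 3 4 5]
After op 6 (cut(4)): [3 4 5 6 0 1 2]

Answer: 3 4 5 6 0 1 2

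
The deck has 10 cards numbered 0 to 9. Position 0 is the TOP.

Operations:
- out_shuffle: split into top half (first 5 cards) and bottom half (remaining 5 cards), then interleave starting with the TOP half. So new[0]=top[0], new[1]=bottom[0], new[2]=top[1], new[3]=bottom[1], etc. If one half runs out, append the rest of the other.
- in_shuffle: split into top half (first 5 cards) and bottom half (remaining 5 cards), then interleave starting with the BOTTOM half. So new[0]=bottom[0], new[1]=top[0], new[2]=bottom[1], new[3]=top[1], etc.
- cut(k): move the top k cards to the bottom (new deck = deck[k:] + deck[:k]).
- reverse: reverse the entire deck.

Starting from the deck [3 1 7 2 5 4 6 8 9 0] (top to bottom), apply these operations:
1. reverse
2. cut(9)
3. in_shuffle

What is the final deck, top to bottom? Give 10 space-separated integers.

After op 1 (reverse): [0 9 8 6 4 5 2 7 1 3]
After op 2 (cut(9)): [3 0 9 8 6 4 5 2 7 1]
After op 3 (in_shuffle): [4 3 5 0 2 9 7 8 1 6]

Answer: 4 3 5 0 2 9 7 8 1 6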